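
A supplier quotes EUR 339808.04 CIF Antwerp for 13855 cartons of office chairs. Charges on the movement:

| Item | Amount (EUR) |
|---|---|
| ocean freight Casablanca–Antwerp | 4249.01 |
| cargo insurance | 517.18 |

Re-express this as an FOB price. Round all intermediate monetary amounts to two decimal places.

From CIF to FOB, the seller no longer bears: freight, insurance.
FOB price = 339808.04 − 4249.01 − 517.18 = 335041.85

FOB price: EUR 335041.85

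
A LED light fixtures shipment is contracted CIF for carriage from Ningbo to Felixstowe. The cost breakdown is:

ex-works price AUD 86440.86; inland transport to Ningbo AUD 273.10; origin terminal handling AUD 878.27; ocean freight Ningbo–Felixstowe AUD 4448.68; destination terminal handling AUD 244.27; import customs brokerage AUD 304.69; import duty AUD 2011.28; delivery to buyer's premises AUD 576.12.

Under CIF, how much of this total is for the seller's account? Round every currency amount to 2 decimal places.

Seller's account: AUD 92040.91

CIF: the seller pays costs through ocean freight and marine insurance to the destination port.
Seller's account: goods 86440.86 + inland to port 273.10 + origin terminal 878.27 + freight 4448.68 = 92040.91
Buyer's account: destination terminal 244.27 + brokerage 304.69 + duty 2011.28 + delivery 576.12 = 3136.36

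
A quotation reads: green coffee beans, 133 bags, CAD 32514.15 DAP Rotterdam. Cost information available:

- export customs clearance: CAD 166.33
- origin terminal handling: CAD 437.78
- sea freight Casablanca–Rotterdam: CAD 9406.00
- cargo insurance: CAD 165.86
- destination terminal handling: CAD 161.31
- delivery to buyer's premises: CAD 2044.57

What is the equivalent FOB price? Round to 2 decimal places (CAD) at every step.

FOB price: CAD 20736.41

Not relevant to the conversion: export clearance, origin terminal — on the seller under both DAP and FOB; already in the DAP price and stays in the FOB price.
From DAP to FOB, the seller no longer bears: freight, insurance, destination terminal, delivery.
FOB price = 32514.15 − 9406.00 − 165.86 − 161.31 − 2044.57 = 20736.41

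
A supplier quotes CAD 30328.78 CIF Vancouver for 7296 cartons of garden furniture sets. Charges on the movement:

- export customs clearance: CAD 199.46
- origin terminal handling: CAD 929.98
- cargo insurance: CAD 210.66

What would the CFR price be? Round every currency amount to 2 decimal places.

CFR price: CAD 30118.12

Not relevant to the conversion: origin terminal, export clearance — on the seller under both CIF and CFR; already in the CIF price and stays in the CFR price.
From CIF to CFR, the seller no longer bears: insurance.
CFR price = 30328.78 − 210.66 = 30118.12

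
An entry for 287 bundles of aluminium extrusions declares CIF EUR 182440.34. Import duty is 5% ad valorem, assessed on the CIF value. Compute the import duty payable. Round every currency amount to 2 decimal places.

Import duty = 182440.34 × 5% = 9122.02

Import duty: EUR 9122.02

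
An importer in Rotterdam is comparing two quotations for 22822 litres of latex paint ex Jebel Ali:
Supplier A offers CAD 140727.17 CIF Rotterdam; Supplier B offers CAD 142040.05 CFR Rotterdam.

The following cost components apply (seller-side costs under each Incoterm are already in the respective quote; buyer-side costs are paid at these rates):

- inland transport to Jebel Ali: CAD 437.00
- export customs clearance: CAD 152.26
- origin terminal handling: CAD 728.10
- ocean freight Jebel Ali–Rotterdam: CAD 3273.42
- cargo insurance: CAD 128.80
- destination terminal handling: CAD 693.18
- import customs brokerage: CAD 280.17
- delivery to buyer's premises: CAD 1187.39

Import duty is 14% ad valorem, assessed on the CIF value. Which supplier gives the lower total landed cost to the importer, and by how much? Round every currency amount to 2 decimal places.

Supplier A (CIF):
The CIF price already equals the CIF value: 140727.17
Import duty = 140727.17 × 14% = 19701.80
Buyer bears (A): 693.18 + 280.17 + 1187.39 = 2160.74
Landed cost (A) = invoice 140727.17 + 2160.74 + duty 19701.80 = 162589.71
Supplier B (CFR):
CIF value = CFR price + insurance = 142040.05 + 128.80 = 142168.85
Import duty = 142168.85 × 14% = 19903.64
Buyer bears (B): 128.80 + 693.18 + 280.17 + 1187.39 = 2289.54
Landed cost (B) = invoice 142040.05 + 2289.54 + duty 19903.64 = 164233.23
Difference = |162589.71 − 164233.23| = 1643.52

Supplier A is cheaper by CAD 1643.52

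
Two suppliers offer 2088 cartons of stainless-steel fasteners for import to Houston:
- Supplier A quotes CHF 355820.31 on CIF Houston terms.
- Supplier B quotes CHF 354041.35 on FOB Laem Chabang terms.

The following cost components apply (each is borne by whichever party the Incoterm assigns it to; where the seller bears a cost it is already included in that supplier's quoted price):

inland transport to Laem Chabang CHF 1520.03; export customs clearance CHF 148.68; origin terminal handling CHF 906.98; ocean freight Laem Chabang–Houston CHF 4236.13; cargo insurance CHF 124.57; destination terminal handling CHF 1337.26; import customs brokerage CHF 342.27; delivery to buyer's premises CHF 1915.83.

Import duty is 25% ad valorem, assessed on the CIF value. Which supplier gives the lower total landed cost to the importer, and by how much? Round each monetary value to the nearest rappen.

Supplier A is cheaper by CHF 3227.17

Supplier A (CIF):
The CIF price already equals the CIF value: 355820.31
Import duty = 355820.31 × 25% = 88955.08
Buyer bears (A): 1337.26 + 342.27 + 1915.83 = 3595.36
Landed cost (A) = invoice 355820.31 + 3595.36 + duty 88955.08 = 448370.75
Supplier B (FOB):
CIF value = FOB price + freight + insurance = 354041.35 + 4236.13 + 124.57 = 358402.05
Import duty = 358402.05 × 25% = 89600.51
Buyer bears (B): 4236.13 + 124.57 + 1337.26 + 342.27 + 1915.83 = 7956.06
Landed cost (B) = invoice 354041.35 + 7956.06 + duty 89600.51 = 451597.92
Difference = |448370.75 − 451597.92| = 3227.17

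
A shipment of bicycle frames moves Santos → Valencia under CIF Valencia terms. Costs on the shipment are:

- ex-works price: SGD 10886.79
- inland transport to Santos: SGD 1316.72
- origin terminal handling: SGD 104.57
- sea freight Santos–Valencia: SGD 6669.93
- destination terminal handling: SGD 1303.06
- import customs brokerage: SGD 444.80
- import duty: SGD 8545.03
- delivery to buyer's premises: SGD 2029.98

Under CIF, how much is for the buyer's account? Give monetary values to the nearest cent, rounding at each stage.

Buyer's account: SGD 12322.87

CIF: the seller pays costs through ocean freight and marine insurance to the destination port.
Seller's account: goods 10886.79 + inland to port 1316.72 + origin terminal 104.57 + freight 6669.93 = 18978.01
Buyer's account: destination terminal 1303.06 + brokerage 444.80 + duty 8545.03 + delivery 2029.98 = 12322.87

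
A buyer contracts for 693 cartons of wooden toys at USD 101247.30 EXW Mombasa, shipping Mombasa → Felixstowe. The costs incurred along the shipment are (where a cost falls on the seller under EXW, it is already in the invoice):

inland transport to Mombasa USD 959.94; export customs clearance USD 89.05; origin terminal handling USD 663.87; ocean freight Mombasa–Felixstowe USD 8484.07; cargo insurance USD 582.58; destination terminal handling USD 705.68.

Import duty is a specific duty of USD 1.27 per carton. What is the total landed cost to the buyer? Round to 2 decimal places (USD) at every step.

EXW: the seller makes goods available at their premises; the buyer bears all onward costs.
CIF value = EXW price + inland to port + export clearance + origin terminal + freight + insurance = 101247.30 + 959.94 + 89.05 + 663.87 + 8484.07 + 582.58 = 112026.81
Import duty = 693 × 1.27 = 880.11
Buyer bears: inland to port 959.94 + export clearance 89.05 + origin terminal 663.87 + freight 8484.07 + insurance 582.58 + destination terminal 705.68 + duty 880.11 = 12365.30
Landed cost = invoice 101247.30 + 12365.30 = 113612.60

Total landed cost: USD 113612.60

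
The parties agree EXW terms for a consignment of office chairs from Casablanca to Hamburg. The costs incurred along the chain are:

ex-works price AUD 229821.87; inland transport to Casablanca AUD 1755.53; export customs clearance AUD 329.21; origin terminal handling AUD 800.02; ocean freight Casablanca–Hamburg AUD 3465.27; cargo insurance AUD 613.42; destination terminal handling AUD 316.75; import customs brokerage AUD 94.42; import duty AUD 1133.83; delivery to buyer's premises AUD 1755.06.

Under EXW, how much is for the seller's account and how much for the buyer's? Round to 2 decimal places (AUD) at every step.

Seller: AUD 229821.87; buyer: AUD 10263.51

EXW: the seller makes goods available at their premises; the buyer bears all onward costs.
Seller's account: goods 229821.87 = 229821.87
Buyer's account: inland to port 1755.53 + export clearance 329.21 + origin terminal 800.02 + freight 3465.27 + insurance 613.42 + destination terminal 316.75 + brokerage 94.42 + duty 1133.83 + delivery 1755.06 = 10263.51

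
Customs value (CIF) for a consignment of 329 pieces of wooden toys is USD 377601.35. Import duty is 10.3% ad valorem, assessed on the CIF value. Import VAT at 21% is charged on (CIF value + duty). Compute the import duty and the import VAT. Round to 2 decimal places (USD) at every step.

Import duty = 377601.35 × 10.3% = 38892.94
VAT base = CIF + duty = 377601.35 + 38892.94 = 416494.29
Import VAT = 416494.29 × 21% = 87463.80

Import duty: USD 38892.94; import VAT: USD 87463.80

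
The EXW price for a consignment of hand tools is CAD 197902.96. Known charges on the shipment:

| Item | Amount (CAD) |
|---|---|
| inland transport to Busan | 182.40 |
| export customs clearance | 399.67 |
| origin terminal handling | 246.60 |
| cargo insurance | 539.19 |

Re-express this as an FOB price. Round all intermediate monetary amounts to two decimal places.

Not relevant to the conversion: insurance — on the buyer under both terms; not part of either seller's price.
From EXW to FOB, the seller additionally bears: inland to port, export clearance, origin terminal.
FOB price = 197902.96 + 182.40 + 399.67 + 246.60 = 198731.63

FOB price: CAD 198731.63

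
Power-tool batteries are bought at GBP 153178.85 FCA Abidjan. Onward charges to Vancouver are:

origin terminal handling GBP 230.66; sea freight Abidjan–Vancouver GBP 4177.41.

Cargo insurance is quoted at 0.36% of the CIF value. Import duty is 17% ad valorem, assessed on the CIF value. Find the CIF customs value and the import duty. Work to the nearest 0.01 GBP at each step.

CIF value: GBP 158156.28; import duty: GBP 26886.57

Let C be the CIF value. C = FCA price + pre-shipment costs + freight + 0.36% × C
C − 0.36% × C = 153178.85 + 230.66 + 4177.41
0.9964 × C = 157586.92
C = 157586.92 / 0.9964 = 158156.28
Insurance premium = 0.36% × 158156.28 = 569.36
Import duty = 158156.28 × 17% = 26886.57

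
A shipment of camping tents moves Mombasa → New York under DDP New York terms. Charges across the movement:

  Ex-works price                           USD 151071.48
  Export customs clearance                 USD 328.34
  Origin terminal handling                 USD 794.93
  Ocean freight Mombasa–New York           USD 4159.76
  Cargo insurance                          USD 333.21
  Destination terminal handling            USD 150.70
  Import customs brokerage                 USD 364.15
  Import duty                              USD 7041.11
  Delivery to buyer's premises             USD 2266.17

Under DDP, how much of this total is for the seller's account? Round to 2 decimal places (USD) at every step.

DDP: the seller bears all costs including import duty.
Seller's account: goods 151071.48 + export clearance 328.34 + origin terminal 794.93 + freight 4159.76 + insurance 333.21 + destination terminal 150.70 + brokerage 364.15 + duty 7041.11 + delivery 2266.17 = 166509.85
Buyer's account: 0.00

Seller's account: USD 166509.85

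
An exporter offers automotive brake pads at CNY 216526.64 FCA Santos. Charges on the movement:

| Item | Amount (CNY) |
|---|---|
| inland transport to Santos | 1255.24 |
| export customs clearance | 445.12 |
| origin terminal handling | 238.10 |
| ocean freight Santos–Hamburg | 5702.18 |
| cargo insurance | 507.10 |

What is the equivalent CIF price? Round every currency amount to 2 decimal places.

Not relevant to the conversion: export clearance, inland to port — on the seller under both FCA and CIF; already in the FCA price and stays in the CIF price.
From FCA to CIF, the seller additionally bears: origin terminal, freight, insurance.
CIF price = 216526.64 + 238.10 + 5702.18 + 507.10 = 222974.02

CIF price: CNY 222974.02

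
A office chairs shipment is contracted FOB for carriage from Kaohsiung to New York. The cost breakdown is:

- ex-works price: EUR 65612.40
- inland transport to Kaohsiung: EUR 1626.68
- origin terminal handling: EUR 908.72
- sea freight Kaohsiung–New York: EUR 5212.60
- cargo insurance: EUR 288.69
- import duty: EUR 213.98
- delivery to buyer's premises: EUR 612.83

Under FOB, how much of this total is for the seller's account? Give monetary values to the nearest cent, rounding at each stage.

Seller's account: EUR 68147.80

FOB: the seller bears costs until goods are on board at the origin port; the buyer bears freight, insurance and all costs thereafter.
Seller's account: goods 65612.40 + inland to port 1626.68 + origin terminal 908.72 = 68147.80
Buyer's account: freight 5212.60 + insurance 288.69 + duty 213.98 + delivery 612.83 = 6328.10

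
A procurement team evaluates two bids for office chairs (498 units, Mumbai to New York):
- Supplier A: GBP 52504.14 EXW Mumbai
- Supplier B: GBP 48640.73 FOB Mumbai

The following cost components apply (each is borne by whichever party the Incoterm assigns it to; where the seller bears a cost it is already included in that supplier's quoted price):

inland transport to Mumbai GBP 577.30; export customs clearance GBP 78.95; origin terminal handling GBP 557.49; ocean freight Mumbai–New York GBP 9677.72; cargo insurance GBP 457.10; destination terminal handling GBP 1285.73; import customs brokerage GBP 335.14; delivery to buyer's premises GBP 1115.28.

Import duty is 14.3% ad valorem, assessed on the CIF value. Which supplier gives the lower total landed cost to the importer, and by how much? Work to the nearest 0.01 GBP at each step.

Supplier B is cheaper by GBP 5803.19

Supplier A (EXW):
CIF value = EXW price + inland to port + export clearance + origin terminal + freight + insurance = 52504.14 + 577.30 + 78.95 + 557.49 + 9677.72 + 457.10 = 63852.70
Import duty = 63852.70 × 14.3% = 9130.94
Buyer bears (A): 577.30 + 78.95 + 557.49 + 9677.72 + 457.10 + 1285.73 + 335.14 + 1115.28 = 14084.71
Landed cost (A) = invoice 52504.14 + 14084.71 + duty 9130.94 = 75719.79
Supplier B (FOB):
CIF value = FOB price + freight + insurance = 48640.73 + 9677.72 + 457.10 = 58775.55
Import duty = 58775.55 × 14.3% = 8404.90
Buyer bears (B): 9677.72 + 457.10 + 1285.73 + 335.14 + 1115.28 = 12870.97
Landed cost (B) = invoice 48640.73 + 12870.97 + duty 8404.90 = 69916.60
Difference = |75719.79 − 69916.60| = 5803.19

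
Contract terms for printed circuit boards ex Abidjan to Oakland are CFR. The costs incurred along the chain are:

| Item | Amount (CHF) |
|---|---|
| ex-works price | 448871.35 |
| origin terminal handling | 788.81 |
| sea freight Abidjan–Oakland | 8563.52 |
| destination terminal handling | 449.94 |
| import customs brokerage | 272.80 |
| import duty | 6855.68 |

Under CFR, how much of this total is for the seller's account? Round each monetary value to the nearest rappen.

Seller's account: CHF 458223.68

CFR: the seller pays costs through ocean freight to the destination port, but not insurance.
Seller's account: goods 448871.35 + origin terminal 788.81 + freight 8563.52 = 458223.68
Buyer's account: destination terminal 449.94 + brokerage 272.80 + duty 6855.68 = 7578.42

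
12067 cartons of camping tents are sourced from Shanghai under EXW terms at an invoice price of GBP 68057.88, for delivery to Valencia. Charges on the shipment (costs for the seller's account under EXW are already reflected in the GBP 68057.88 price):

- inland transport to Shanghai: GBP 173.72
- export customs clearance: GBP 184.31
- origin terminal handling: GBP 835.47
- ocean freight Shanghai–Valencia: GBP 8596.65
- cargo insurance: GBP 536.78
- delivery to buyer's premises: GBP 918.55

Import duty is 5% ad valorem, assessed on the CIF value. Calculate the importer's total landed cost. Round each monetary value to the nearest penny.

Total landed cost: GBP 83222.60

EXW: the seller makes goods available at their premises; the buyer bears all onward costs.
CIF value = EXW price + inland to port + export clearance + origin terminal + freight + insurance = 68057.88 + 173.72 + 184.31 + 835.47 + 8596.65 + 536.78 = 78384.81
Import duty = 78384.81 × 5% = 3919.24
Buyer bears: inland to port 173.72 + export clearance 184.31 + origin terminal 835.47 + freight 8596.65 + insurance 536.78 + delivery 918.55 + duty 3919.24 = 15164.72
Landed cost = invoice 68057.88 + 15164.72 = 83222.60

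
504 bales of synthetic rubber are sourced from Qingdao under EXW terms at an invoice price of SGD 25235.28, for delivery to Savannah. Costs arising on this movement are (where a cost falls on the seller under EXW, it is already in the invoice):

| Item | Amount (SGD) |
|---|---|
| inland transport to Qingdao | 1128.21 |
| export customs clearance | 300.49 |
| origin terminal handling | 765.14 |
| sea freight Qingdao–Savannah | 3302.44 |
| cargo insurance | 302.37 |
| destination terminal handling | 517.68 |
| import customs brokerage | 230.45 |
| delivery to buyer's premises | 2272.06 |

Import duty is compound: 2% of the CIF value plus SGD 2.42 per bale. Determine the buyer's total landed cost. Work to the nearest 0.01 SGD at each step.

EXW: the seller makes goods available at their premises; the buyer bears all onward costs.
CIF value = EXW price + inland to port + export clearance + origin terminal + freight + insurance = 25235.28 + 1128.21 + 300.49 + 765.14 + 3302.44 + 302.37 = 31033.93
Ad valorem component: 31033.93 × 2% = 620.68
Specific component: 504 × 2.42 = 1219.68
Import duty = 620.68 + 1219.68 = 1840.36
Buyer bears: inland to port 1128.21 + export clearance 300.49 + origin terminal 765.14 + freight 3302.44 + insurance 302.37 + destination terminal 517.68 + brokerage 230.45 + delivery 2272.06 + duty 1840.36 = 10659.20
Landed cost = invoice 25235.28 + 10659.20 = 35894.48

Total landed cost: SGD 35894.48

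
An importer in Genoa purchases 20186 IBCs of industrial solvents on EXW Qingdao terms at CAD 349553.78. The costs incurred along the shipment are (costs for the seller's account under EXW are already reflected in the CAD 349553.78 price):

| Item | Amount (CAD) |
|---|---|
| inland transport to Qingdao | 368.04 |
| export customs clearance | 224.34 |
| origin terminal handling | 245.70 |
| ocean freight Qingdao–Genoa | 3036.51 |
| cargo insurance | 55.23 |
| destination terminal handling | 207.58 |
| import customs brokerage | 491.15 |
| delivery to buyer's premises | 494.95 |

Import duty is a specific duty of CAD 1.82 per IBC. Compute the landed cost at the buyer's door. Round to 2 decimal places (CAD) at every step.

Total landed cost: CAD 391415.80

EXW: the seller makes goods available at their premises; the buyer bears all onward costs.
CIF value = EXW price + inland to port + export clearance + origin terminal + freight + insurance = 349553.78 + 368.04 + 224.34 + 245.70 + 3036.51 + 55.23 = 353483.60
Import duty = 20186 × 1.82 = 36738.52
Buyer bears: inland to port 368.04 + export clearance 224.34 + origin terminal 245.70 + freight 3036.51 + insurance 55.23 + destination terminal 207.58 + brokerage 491.15 + delivery 494.95 + duty 36738.52 = 41862.02
Landed cost = invoice 349553.78 + 41862.02 = 391415.80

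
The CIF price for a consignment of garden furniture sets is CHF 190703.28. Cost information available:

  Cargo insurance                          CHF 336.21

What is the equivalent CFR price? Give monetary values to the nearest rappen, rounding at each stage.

From CIF to CFR, the seller no longer bears: insurance.
CFR price = 190703.28 − 336.21 = 190367.07

CFR price: CHF 190367.07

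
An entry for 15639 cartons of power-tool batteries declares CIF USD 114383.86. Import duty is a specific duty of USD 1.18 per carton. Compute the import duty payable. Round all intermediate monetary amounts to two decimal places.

Import duty = 15639 × 1.18 = 18454.02

Import duty: USD 18454.02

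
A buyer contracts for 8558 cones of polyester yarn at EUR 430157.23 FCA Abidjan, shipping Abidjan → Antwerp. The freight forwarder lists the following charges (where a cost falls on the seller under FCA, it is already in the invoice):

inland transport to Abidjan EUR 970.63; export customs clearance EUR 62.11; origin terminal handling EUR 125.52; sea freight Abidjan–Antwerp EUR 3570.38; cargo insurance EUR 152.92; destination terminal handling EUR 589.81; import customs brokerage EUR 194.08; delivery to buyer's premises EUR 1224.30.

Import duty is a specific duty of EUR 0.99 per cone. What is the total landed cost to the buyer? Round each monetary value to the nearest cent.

Total landed cost: EUR 444486.66

FCA: the seller delivers export-cleared goods to the carrier; the buyer bears costs from that point.
Already in the invoice (seller's account under FCA): inland to port, export clearance — exclude.
CIF value = FCA price + origin terminal + freight + insurance = 430157.23 + 125.52 + 3570.38 + 152.92 = 434006.05
Import duty = 8558 × 0.99 = 8472.42
Buyer bears: origin terminal 125.52 + freight 3570.38 + insurance 152.92 + destination terminal 589.81 + brokerage 194.08 + delivery 1224.30 + duty 8472.42 = 14329.43
Landed cost = invoice 430157.23 + 14329.43 = 444486.66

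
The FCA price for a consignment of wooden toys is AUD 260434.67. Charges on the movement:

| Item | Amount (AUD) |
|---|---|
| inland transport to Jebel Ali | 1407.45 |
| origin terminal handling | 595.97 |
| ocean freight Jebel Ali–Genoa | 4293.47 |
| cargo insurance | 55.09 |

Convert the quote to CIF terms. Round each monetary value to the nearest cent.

Not relevant to the conversion: inland to port — on the seller under both FCA and CIF; already in the FCA price and stays in the CIF price.
From FCA to CIF, the seller additionally bears: origin terminal, freight, insurance.
CIF price = 260434.67 + 595.97 + 4293.47 + 55.09 = 265379.20

CIF price: AUD 265379.20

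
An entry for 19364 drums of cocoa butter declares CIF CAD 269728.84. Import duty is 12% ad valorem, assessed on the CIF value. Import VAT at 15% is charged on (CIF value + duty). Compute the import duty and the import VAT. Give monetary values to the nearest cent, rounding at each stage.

Import duty = 269728.84 × 12% = 32367.46
VAT base = CIF + duty = 269728.84 + 32367.46 = 302096.30
Import VAT = 302096.30 × 15% = 45314.45

Import duty: CAD 32367.46; import VAT: CAD 45314.45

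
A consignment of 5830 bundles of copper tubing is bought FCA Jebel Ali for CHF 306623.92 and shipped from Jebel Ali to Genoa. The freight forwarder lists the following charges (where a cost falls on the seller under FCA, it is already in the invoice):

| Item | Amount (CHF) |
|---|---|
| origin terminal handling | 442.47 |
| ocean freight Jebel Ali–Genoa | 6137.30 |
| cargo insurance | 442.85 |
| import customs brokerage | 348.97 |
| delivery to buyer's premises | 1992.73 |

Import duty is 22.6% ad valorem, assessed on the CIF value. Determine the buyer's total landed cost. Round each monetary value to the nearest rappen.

FCA: the seller delivers export-cleared goods to the carrier; the buyer bears costs from that point.
CIF value = FCA price + origin terminal + freight + insurance = 306623.92 + 442.47 + 6137.30 + 442.85 = 313646.54
Import duty = 313646.54 × 22.6% = 70884.12
Buyer bears: origin terminal 442.47 + freight 6137.30 + insurance 442.85 + brokerage 348.97 + delivery 1992.73 + duty 70884.12 = 80248.44
Landed cost = invoice 306623.92 + 80248.44 = 386872.36

Total landed cost: CHF 386872.36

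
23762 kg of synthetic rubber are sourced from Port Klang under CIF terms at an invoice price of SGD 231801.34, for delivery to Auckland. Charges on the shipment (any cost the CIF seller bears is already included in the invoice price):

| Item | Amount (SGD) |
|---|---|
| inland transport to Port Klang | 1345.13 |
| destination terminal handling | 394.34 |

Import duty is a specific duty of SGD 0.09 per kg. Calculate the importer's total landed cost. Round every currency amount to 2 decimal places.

CIF: the seller pays costs through ocean freight and marine insurance to the destination port.
Already in the invoice (seller's account under CIF): inland to port — exclude.
The CIF price already equals the CIF value: 231801.34
Import duty = 23762 × 0.09 = 2138.58
Buyer bears: destination terminal 394.34 + duty 2138.58 = 2532.92
Landed cost = invoice 231801.34 + 2532.92 = 234334.26

Total landed cost: SGD 234334.26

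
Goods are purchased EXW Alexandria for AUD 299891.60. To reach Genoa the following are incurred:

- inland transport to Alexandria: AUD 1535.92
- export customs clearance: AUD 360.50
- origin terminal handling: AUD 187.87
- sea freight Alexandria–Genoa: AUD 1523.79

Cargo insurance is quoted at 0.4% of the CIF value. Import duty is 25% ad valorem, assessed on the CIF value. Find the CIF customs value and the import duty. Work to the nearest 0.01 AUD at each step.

Let C be the CIF value. C = EXW price + pre-shipment costs + freight + 0.4% × C
C − 0.4% × C = 299891.60 + 1535.92 + 360.50 + 187.87 + 1523.79
0.996 × C = 303499.68
C = 303499.68 / 0.996 = 304718.55
Insurance premium = 0.4% × 304718.55 = 1218.87
Import duty = 304718.55 × 25% = 76179.64

CIF value: AUD 304718.55; import duty: AUD 76179.64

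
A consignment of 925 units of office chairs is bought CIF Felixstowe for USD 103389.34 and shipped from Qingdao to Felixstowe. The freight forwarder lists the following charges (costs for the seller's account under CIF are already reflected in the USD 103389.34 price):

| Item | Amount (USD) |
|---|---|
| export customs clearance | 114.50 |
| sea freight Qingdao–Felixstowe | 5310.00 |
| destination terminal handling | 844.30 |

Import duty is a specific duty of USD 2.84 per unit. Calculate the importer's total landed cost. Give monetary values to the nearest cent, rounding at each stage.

CIF: the seller pays costs through ocean freight and marine insurance to the destination port.
Already in the invoice (seller's account under CIF): export clearance, freight — exclude.
The CIF price already equals the CIF value: 103389.34
Import duty = 925 × 2.84 = 2627.00
Buyer bears: destination terminal 844.30 + duty 2627.00 = 3471.30
Landed cost = invoice 103389.34 + 3471.30 = 106860.64

Total landed cost: USD 106860.64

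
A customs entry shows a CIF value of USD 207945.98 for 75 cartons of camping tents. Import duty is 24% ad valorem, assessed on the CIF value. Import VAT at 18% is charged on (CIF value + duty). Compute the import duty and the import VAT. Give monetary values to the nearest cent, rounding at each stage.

Import duty = 207945.98 × 24% = 49907.04
VAT base = CIF + duty = 207945.98 + 49907.04 = 257853.02
Import VAT = 257853.02 × 18% = 46413.54

Import duty: USD 49907.04; import VAT: USD 46413.54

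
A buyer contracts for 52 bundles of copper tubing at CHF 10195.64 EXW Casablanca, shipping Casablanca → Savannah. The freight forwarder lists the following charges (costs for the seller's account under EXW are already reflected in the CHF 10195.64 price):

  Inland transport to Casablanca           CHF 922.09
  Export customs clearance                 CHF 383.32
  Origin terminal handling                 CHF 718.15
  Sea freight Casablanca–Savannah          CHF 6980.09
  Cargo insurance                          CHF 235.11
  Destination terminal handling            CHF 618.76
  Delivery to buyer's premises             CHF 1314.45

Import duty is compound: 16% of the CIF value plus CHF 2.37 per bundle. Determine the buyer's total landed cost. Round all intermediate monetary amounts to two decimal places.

Total landed cost: CHF 24600.35

EXW: the seller makes goods available at their premises; the buyer bears all onward costs.
CIF value = EXW price + inland to port + export clearance + origin terminal + freight + insurance = 10195.64 + 922.09 + 383.32 + 718.15 + 6980.09 + 235.11 = 19434.40
Ad valorem component: 19434.40 × 16% = 3109.50
Specific component: 52 × 2.37 = 123.24
Import duty = 3109.50 + 123.24 = 3232.74
Buyer bears: inland to port 922.09 + export clearance 383.32 + origin terminal 718.15 + freight 6980.09 + insurance 235.11 + destination terminal 618.76 + delivery 1314.45 + duty 3232.74 = 14404.71
Landed cost = invoice 10195.64 + 14404.71 = 24600.35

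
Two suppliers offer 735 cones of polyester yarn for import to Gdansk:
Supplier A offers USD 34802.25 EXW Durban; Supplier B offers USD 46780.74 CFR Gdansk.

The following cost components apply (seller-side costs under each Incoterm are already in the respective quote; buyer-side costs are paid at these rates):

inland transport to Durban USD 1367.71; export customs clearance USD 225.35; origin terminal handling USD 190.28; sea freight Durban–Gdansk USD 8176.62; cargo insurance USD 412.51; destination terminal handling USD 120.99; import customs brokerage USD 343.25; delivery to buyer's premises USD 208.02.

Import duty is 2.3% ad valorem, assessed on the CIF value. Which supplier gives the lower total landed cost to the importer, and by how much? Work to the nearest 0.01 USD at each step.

Supplier A is cheaper by USD 2064.95

Supplier A (EXW):
CIF value = EXW price + inland to port + export clearance + origin terminal + freight + insurance = 34802.25 + 1367.71 + 225.35 + 190.28 + 8176.62 + 412.51 = 45174.72
Import duty = 45174.72 × 2.3% = 1039.02
Buyer bears (A): 1367.71 + 225.35 + 190.28 + 8176.62 + 412.51 + 120.99 + 343.25 + 208.02 = 11044.73
Landed cost (A) = invoice 34802.25 + 11044.73 + duty 1039.02 = 46886.00
Supplier B (CFR):
CIF value = CFR price + insurance = 46780.74 + 412.51 = 47193.25
Import duty = 47193.25 × 2.3% = 1085.44
Buyer bears (B): 412.51 + 120.99 + 343.25 + 208.02 = 1084.77
Landed cost (B) = invoice 46780.74 + 1084.77 + duty 1085.44 = 48950.95
Difference = |46886.00 − 48950.95| = 2064.95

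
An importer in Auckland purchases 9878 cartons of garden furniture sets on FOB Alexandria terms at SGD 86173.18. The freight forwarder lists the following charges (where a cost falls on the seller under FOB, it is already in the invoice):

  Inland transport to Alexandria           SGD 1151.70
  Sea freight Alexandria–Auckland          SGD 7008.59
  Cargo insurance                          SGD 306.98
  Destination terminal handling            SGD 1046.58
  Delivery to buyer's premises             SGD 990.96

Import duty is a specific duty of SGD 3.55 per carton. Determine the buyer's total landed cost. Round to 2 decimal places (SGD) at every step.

FOB: the seller bears costs until goods are on board at the origin port; the buyer bears freight, insurance and all costs thereafter.
Already in the invoice (seller's account under FOB): inland to port — exclude.
CIF value = FOB price + freight + insurance = 86173.18 + 7008.59 + 306.98 = 93488.75
Import duty = 9878 × 3.55 = 35066.90
Buyer bears: freight 7008.59 + insurance 306.98 + destination terminal 1046.58 + delivery 990.96 + duty 35066.90 = 44420.01
Landed cost = invoice 86173.18 + 44420.01 = 130593.19

Total landed cost: SGD 130593.19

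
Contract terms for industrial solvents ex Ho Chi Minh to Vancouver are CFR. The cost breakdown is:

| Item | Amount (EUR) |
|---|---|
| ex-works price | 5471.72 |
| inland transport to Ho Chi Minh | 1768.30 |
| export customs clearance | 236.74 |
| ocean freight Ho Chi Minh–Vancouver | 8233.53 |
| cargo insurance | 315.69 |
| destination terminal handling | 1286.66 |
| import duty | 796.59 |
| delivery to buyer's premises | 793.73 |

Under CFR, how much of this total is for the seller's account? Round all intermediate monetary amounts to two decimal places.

CFR: the seller pays costs through ocean freight to the destination port, but not insurance.
Seller's account: goods 5471.72 + inland to port 1768.30 + export clearance 236.74 + freight 8233.53 = 15710.29
Buyer's account: insurance 315.69 + destination terminal 1286.66 + duty 796.59 + delivery 793.73 = 3192.67

Seller's account: EUR 15710.29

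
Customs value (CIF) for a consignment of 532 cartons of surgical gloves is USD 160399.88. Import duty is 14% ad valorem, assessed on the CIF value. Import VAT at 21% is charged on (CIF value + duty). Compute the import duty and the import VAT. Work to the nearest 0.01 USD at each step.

Import duty: USD 22455.98; import VAT: USD 38399.73

Import duty = 160399.88 × 14% = 22455.98
VAT base = CIF + duty = 160399.88 + 22455.98 = 182855.86
Import VAT = 182855.86 × 21% = 38399.73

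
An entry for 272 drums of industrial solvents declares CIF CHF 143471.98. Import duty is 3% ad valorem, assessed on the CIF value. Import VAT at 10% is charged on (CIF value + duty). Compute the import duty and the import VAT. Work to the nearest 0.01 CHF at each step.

Import duty: CHF 4304.16; import VAT: CHF 14777.61

Import duty = 143471.98 × 3% = 4304.16
VAT base = CIF + duty = 143471.98 + 4304.16 = 147776.14
Import VAT = 147776.14 × 10% = 14777.61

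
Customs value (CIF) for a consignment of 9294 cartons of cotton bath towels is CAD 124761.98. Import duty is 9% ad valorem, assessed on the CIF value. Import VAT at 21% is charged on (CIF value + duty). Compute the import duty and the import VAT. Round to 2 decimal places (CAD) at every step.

Import duty = 124761.98 × 9% = 11228.58
VAT base = CIF + duty = 124761.98 + 11228.58 = 135990.56
Import VAT = 135990.56 × 21% = 28558.02

Import duty: CAD 11228.58; import VAT: CAD 28558.02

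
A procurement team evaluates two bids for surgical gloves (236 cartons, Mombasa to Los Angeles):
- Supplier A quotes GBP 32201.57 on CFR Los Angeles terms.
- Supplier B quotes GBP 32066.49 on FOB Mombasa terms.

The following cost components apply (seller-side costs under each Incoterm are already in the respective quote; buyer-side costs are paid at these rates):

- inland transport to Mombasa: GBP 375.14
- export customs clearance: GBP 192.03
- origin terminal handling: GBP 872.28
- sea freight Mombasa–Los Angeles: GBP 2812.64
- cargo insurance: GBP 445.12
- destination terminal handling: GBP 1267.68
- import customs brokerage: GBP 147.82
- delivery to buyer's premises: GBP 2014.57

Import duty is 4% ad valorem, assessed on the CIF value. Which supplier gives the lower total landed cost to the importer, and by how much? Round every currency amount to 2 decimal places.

Supplier A is cheaper by GBP 2784.66

Supplier A (CFR):
CIF value = CFR price + insurance = 32201.57 + 445.12 = 32646.69
Import duty = 32646.69 × 4% = 1305.87
Buyer bears (A): 445.12 + 1267.68 + 147.82 + 2014.57 = 3875.19
Landed cost (A) = invoice 32201.57 + 3875.19 + duty 1305.87 = 37382.63
Supplier B (FOB):
CIF value = FOB price + freight + insurance = 32066.49 + 2812.64 + 445.12 = 35324.25
Import duty = 35324.25 × 4% = 1412.97
Buyer bears (B): 2812.64 + 445.12 + 1267.68 + 147.82 + 2014.57 = 6687.83
Landed cost (B) = invoice 32066.49 + 6687.83 + duty 1412.97 = 40167.29
Difference = |37382.63 − 40167.29| = 2784.66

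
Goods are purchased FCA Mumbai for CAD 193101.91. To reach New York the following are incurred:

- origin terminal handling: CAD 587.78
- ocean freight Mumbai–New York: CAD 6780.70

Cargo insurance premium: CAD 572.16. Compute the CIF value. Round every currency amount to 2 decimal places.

CIF = FCA price + pre-shipment costs + freight + insurance
CIF = 193101.91 + 587.78 + 6780.70 + 572.16 = 201042.55

CIF value: CAD 201042.55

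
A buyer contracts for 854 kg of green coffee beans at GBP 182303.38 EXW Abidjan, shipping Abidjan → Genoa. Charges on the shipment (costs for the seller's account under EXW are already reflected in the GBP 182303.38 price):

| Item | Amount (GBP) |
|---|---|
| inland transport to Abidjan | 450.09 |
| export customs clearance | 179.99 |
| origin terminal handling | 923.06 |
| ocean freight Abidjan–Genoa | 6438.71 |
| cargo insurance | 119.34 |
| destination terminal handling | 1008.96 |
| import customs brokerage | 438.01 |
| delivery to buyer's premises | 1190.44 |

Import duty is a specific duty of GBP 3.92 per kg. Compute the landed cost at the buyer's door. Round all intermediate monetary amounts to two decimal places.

Total landed cost: GBP 196399.66

EXW: the seller makes goods available at their premises; the buyer bears all onward costs.
CIF value = EXW price + inland to port + export clearance + origin terminal + freight + insurance = 182303.38 + 450.09 + 179.99 + 923.06 + 6438.71 + 119.34 = 190414.57
Import duty = 854 × 3.92 = 3347.68
Buyer bears: inland to port 450.09 + export clearance 179.99 + origin terminal 923.06 + freight 6438.71 + insurance 119.34 + destination terminal 1008.96 + brokerage 438.01 + delivery 1190.44 + duty 3347.68 = 14096.28
Landed cost = invoice 182303.38 + 14096.28 = 196399.66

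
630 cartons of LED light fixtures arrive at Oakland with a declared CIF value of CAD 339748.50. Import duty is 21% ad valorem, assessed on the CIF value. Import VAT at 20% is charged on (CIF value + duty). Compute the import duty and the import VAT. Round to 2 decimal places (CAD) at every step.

Import duty: CAD 71347.19; import VAT: CAD 82219.14

Import duty = 339748.50 × 21% = 71347.19
VAT base = CIF + duty = 339748.50 + 71347.19 = 411095.69
Import VAT = 411095.69 × 20% = 82219.14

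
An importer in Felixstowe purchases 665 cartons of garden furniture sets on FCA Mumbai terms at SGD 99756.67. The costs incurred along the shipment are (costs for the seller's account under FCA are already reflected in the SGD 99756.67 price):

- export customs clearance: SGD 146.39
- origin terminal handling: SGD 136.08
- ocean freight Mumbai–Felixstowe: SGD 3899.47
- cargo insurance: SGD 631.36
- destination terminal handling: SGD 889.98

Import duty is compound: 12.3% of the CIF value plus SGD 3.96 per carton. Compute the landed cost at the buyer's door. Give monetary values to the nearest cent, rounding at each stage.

FCA: the seller delivers export-cleared goods to the carrier; the buyer bears costs from that point.
Already in the invoice (seller's account under FCA): export clearance — exclude.
CIF value = FCA price + origin terminal + freight + insurance = 99756.67 + 136.08 + 3899.47 + 631.36 = 104423.58
Ad valorem component: 104423.58 × 12.3% = 12844.10
Specific component: 665 × 3.96 = 2633.40
Import duty = 12844.10 + 2633.40 = 15477.50
Buyer bears: origin terminal 136.08 + freight 3899.47 + insurance 631.36 + destination terminal 889.98 + duty 15477.50 = 21034.39
Landed cost = invoice 99756.67 + 21034.39 = 120791.06

Total landed cost: SGD 120791.06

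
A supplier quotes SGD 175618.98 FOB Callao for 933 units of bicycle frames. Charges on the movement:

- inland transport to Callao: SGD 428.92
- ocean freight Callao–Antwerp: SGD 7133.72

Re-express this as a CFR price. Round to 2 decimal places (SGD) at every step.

Not relevant to the conversion: inland to port — on the seller under both FOB and CFR; already in the FOB price and stays in the CFR price.
From FOB to CFR, the seller additionally bears: freight.
CFR price = 175618.98 + 7133.72 = 182752.70

CFR price: SGD 182752.70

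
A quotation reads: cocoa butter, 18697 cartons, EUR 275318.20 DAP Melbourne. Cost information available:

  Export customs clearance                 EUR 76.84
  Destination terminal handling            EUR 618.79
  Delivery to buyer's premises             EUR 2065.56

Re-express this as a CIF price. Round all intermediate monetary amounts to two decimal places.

CIF price: EUR 272633.85

Not relevant to the conversion: export clearance — on the seller under both DAP and CIF; already in the DAP price and stays in the CIF price.
From DAP to CIF, the seller no longer bears: destination terminal, delivery.
CIF price = 275318.20 − 618.79 − 2065.56 = 272633.85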